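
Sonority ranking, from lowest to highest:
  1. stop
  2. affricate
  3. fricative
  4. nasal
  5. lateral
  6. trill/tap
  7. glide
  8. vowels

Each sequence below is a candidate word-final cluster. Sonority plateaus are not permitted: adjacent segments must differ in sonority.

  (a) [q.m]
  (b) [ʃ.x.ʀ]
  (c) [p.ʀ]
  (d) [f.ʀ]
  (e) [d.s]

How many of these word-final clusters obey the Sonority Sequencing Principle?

(a) [q.m]: profile 1-4 — violates.
(b) [ʃ.x.ʀ]: profile 3-3-6 — violates.
(c) [p.ʀ]: profile 1-6 — violates.
(d) [f.ʀ]: profile 3-6 — violates.
(e) [d.s]: profile 1-3 — violates.

0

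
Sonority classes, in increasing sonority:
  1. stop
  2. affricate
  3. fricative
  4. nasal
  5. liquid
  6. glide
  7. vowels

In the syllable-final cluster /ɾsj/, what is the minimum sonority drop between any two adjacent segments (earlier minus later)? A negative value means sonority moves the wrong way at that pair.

-3

/ɾ/: liquid = 5.
/s/: fricative = 3.
/j/: glide = 6.
/ɾ/→/s/: change +2.
/s/→/j/: change -3.
Minimum = -3.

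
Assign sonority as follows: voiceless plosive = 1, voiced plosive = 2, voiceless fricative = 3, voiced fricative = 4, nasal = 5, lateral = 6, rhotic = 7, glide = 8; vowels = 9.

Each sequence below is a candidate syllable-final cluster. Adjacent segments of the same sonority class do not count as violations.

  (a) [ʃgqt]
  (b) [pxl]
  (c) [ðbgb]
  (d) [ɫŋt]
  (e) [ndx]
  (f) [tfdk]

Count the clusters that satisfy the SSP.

3

(a) 3-2-1-1 → obeys
(b) 1-3-6 → violates
(c) 4-2-2-2 → obeys
(d) 6-5-1 → obeys
(e) 5-2-3 → violates
(f) 1-3-2-1 → violates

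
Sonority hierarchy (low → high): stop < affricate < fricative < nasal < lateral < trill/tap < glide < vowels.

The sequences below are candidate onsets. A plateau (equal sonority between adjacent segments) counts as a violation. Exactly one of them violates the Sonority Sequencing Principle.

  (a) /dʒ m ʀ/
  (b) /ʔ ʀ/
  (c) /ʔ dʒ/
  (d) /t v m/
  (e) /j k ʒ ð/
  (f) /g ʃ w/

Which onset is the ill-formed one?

e

(a) /dʒ m ʀ/: profile 2-4-6 — obeys.
(b) /ʔ ʀ/: profile 1-6 — obeys.
(c) /ʔ dʒ/: profile 1-2 — obeys.
(d) /t v m/: profile 1-3-4 — obeys.
(e) /j k ʒ ð/: profile 7-1-3-3 — violates.
(f) /g ʃ w/: profile 1-3-7 — obeys.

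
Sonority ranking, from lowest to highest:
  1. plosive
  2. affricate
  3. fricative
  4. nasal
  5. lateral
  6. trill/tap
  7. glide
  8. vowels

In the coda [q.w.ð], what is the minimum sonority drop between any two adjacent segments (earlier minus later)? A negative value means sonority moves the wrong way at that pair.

/q/ is a plosive (sonority 1).
/w/ is a glide (sonority 7).
/ð/ is a fricative (sonority 3).
/q/→/w/: change -6.
/w/→/ð/: change +4.
Minimum = -6.

-6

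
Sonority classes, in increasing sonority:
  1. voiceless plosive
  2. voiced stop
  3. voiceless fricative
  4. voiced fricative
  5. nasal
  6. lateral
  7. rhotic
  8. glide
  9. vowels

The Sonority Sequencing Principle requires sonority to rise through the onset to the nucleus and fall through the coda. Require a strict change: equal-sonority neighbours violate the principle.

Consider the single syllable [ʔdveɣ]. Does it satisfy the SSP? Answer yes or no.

yes

Onset: /ʔ/ is a voiceless plosive (sonority 1), /d/ is a voiced stop (sonority 2), /v/ is a voiced fricative (sonority 4); then the nucleus /e/ (sonority 9).
Onset profile 1-2-4-9 — rises to the nucleus.
Coda: /ɣ/ is a voiced fricative (sonority 4).
Coda profile 9-4 — falls from the nucleus.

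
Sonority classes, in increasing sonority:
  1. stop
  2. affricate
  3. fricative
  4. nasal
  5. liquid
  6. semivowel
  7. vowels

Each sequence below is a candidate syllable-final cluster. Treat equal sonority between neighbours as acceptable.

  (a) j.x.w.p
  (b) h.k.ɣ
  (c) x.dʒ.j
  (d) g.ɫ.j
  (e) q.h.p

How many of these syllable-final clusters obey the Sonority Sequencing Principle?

0

(a) sonority 6-3-6-1: ill-formed.
(b) sonority 3-1-3: ill-formed.
(c) sonority 3-2-6: ill-formed.
(d) sonority 1-5-6: ill-formed.
(e) sonority 1-3-1: ill-formed.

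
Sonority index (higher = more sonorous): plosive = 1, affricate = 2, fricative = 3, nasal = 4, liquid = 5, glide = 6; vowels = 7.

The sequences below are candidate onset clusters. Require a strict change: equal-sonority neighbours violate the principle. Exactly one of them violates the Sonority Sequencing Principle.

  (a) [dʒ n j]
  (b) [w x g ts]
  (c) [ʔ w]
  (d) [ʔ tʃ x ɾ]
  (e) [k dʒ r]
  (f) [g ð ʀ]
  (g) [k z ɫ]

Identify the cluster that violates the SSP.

(a) [dʒ n j]: profile 2-4-6 — obeys.
(b) [w x g ts]: profile 6-3-1-2 — violates.
(c) [ʔ w]: profile 1-6 — obeys.
(d) [ʔ tʃ x ɾ]: profile 1-2-3-5 — obeys.
(e) [k dʒ r]: profile 1-2-5 — obeys.
(f) [g ð ʀ]: profile 1-3-5 — obeys.
(g) [k z ɫ]: profile 1-3-5 — obeys.

b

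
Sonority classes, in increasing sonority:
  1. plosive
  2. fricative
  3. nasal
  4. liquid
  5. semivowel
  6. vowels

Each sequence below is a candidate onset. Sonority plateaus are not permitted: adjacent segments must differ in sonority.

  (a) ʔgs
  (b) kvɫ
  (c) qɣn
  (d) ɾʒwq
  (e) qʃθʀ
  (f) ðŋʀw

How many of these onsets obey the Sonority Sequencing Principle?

(a) sonority 1-1-2: ill-formed.
(b) sonority 1-2-4: well-formed.
(c) sonority 1-2-3: well-formed.
(d) sonority 4-2-5-1: ill-formed.
(e) sonority 1-2-2-4: ill-formed.
(f) sonority 2-3-4-5: well-formed.

3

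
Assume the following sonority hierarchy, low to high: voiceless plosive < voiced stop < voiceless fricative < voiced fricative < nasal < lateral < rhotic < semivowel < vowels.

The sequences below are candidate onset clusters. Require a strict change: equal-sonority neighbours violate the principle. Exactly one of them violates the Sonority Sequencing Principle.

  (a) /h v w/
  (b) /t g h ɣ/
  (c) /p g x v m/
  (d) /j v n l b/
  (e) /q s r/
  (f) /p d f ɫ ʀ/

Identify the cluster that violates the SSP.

d

(a) sonority 3-4-8: well-formed.
(b) sonority 1-2-3-4: well-formed.
(c) sonority 1-2-3-4-5: well-formed.
(d) sonority 8-4-5-6-2: ill-formed.
(e) sonority 1-3-7: well-formed.
(f) sonority 1-2-3-6-7: well-formed.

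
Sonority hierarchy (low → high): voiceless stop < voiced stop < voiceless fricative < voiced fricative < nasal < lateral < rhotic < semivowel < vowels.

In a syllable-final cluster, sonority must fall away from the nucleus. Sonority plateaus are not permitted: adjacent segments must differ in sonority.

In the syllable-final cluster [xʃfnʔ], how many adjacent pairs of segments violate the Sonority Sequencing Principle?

/x/ is a voiceless fricative (sonority 3).
/ʃ/ is a voiceless fricative (sonority 3).
/f/ is a voiceless fricative (sonority 3).
/n/ is a nasal (sonority 5).
/ʔ/ is a voiceless stop (sonority 1).
/x/→/ʃ/: 3→3 (plateau) — violation.
/ʃ/→/f/: 3→3 (plateau) — violation.
/f/→/n/: 3→5 (does not fall) — violation.
/n/→/ʔ/: 5→1 (falls) — ok.

3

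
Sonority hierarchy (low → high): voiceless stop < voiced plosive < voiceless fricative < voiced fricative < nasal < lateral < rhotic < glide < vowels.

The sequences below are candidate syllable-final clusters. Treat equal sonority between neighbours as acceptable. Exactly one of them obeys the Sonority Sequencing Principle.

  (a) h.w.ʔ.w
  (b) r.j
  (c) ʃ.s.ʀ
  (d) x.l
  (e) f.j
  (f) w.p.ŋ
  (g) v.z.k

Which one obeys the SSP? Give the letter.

(a) sonority 3-8-1-8: ill-formed.
(b) sonority 7-8: ill-formed.
(c) sonority 3-3-7: ill-formed.
(d) sonority 3-6: ill-formed.
(e) sonority 3-8: ill-formed.
(f) sonority 8-1-5: ill-formed.
(g) sonority 4-4-1: well-formed.

g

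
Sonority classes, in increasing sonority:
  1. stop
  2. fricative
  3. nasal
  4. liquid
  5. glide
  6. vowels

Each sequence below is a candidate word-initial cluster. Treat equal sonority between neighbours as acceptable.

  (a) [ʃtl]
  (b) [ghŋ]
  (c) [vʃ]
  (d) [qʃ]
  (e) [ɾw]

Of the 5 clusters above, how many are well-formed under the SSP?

4

(a) sonority 2-1-4: ill-formed.
(b) sonority 1-2-3: well-formed.
(c) sonority 2-2: well-formed.
(d) sonority 1-2: well-formed.
(e) sonority 4-5: well-formed.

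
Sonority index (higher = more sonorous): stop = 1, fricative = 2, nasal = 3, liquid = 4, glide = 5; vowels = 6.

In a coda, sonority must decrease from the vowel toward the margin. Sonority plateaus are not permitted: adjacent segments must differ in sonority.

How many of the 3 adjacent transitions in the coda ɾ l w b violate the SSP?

2

/ɾ/ is a liquid (sonority 4).
/l/ is a liquid (sonority 4).
/w/ is a glide (sonority 5).
/b/ is a stop (sonority 1).
/ɾ/→/l/: 4→4 (plateau) — violation.
/l/→/w/: 4→5 (does not fall) — violation.
/w/→/b/: 5→1 (falls) — ok.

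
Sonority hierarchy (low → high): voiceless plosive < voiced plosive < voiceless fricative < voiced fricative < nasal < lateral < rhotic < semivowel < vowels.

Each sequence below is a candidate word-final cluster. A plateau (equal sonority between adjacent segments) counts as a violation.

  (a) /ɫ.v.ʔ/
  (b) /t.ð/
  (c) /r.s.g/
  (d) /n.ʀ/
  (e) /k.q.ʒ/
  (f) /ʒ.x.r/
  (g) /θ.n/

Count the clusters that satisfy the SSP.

2

(a) /ɫ.v.ʔ/: profile 6-4-1 — obeys.
(b) /t.ð/: profile 1-4 — violates.
(c) /r.s.g/: profile 7-3-2 — obeys.
(d) /n.ʀ/: profile 5-7 — violates.
(e) /k.q.ʒ/: profile 1-1-4 — violates.
(f) /ʒ.x.r/: profile 4-3-7 — violates.
(g) /θ.n/: profile 3-5 — violates.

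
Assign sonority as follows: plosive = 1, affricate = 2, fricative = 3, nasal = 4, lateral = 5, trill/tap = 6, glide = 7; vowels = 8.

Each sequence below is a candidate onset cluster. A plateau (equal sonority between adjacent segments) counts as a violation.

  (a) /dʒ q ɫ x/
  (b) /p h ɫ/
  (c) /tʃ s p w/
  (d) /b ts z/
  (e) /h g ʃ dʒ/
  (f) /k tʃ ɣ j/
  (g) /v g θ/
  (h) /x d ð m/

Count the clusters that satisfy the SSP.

(a) /dʒ q ɫ x/: profile 2-1-5-3 — violates.
(b) /p h ɫ/: profile 1-3-5 — obeys.
(c) /tʃ s p w/: profile 2-3-1-7 — violates.
(d) /b ts z/: profile 1-2-3 — obeys.
(e) /h g ʃ dʒ/: profile 3-1-3-2 — violates.
(f) /k tʃ ɣ j/: profile 1-2-3-7 — obeys.
(g) /v g θ/: profile 3-1-3 — violates.
(h) /x d ð m/: profile 3-1-3-4 — violates.

3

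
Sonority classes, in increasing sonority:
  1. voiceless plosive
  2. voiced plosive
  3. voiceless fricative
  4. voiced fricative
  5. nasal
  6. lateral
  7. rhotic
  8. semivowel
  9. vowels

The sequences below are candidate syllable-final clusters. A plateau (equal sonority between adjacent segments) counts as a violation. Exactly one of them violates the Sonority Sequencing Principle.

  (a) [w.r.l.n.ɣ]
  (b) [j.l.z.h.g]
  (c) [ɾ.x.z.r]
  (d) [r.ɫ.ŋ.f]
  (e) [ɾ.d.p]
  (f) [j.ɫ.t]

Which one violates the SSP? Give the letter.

c

(a) sonority 8-7-6-5-4: well-formed.
(b) sonority 8-6-4-3-2: well-formed.
(c) sonority 7-3-4-7: ill-formed.
(d) sonority 7-6-5-3: well-formed.
(e) sonority 7-2-1: well-formed.
(f) sonority 8-6-1: well-formed.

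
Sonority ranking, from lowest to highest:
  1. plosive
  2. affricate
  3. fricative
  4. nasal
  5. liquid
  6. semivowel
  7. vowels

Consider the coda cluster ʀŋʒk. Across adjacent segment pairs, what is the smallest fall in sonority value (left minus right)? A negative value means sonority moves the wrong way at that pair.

/ʀ/ — liquid, sonority 5.
/ŋ/ — nasal, sonority 4.
/ʒ/ — fricative, sonority 3.
/k/ — plosive, sonority 1.
/ʀ/→/ŋ/: change +1.
/ŋ/→/ʒ/: change +1.
/ʒ/→/k/: change +2.
Minimum = 1.

1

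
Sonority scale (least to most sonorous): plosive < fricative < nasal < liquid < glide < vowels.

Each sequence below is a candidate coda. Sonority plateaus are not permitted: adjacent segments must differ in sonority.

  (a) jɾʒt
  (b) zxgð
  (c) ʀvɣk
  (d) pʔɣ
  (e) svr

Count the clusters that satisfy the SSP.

(a) 5-4-2-1 → obeys
(b) 2-2-1-2 → violates
(c) 4-2-2-1 → violates
(d) 1-1-2 → violates
(e) 2-2-4 → violates

1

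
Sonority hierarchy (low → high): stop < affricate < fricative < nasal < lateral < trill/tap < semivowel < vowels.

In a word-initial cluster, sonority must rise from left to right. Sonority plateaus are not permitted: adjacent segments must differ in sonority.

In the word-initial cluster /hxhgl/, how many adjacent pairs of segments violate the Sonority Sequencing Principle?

/h/ — fricative, sonority 3.
/x/ — fricative, sonority 3.
/h/ — fricative, sonority 3.
/g/ — stop, sonority 1.
/l/ — lateral, sonority 5.
/h/→/x/: 3→3 (plateau) — violation.
/x/→/h/: 3→3 (plateau) — violation.
/h/→/g/: 3→1 (does not rise) — violation.
/g/→/l/: 1→5 (rises) — ok.

3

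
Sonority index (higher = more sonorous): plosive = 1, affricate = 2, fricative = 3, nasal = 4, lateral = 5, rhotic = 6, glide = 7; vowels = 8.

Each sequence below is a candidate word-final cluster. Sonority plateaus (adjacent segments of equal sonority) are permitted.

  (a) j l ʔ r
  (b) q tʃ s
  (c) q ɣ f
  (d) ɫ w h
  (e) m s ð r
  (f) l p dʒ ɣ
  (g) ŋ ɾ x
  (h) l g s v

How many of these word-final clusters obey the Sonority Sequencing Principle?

0

(a) j l ʔ r: profile 7-5-1-6 — violates.
(b) q tʃ s: profile 1-2-3 — violates.
(c) q ɣ f: profile 1-3-3 — violates.
(d) ɫ w h: profile 5-7-3 — violates.
(e) m s ð r: profile 4-3-3-6 — violates.
(f) l p dʒ ɣ: profile 5-1-2-3 — violates.
(g) ŋ ɾ x: profile 4-6-3 — violates.
(h) l g s v: profile 5-1-3-3 — violates.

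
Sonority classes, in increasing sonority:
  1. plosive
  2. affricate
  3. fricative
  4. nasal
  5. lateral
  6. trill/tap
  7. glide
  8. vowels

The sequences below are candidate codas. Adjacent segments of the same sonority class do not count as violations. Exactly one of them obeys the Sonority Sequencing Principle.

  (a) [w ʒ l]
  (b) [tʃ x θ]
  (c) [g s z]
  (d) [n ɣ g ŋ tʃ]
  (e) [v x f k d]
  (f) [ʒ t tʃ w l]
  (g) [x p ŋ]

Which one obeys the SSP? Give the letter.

(a) sonority 7-3-5: ill-formed.
(b) sonority 2-3-3: ill-formed.
(c) sonority 1-3-3: ill-formed.
(d) sonority 4-3-1-4-2: ill-formed.
(e) sonority 3-3-3-1-1: well-formed.
(f) sonority 3-1-2-7-5: ill-formed.
(g) sonority 3-1-4: ill-formed.

e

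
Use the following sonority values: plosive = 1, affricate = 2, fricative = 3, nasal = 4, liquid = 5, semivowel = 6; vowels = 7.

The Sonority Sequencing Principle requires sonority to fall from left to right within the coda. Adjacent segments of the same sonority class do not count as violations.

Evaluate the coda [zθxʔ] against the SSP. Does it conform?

/z/ — fricative, sonority 3.
/θ/ — fricative, sonority 3.
/x/ — fricative, sonority 3.
/ʔ/ — plosive, sonority 1.
The profile 3-3-3-1 is non-increasing (plateaus allowed), so the coda satisfies the SSP.

yes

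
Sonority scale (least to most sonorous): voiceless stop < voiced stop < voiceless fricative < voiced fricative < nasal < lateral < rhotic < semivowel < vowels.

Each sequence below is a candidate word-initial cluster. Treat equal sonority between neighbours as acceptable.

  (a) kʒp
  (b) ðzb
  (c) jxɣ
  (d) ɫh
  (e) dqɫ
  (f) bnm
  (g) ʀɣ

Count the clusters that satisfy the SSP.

1

(a) kʒp: profile 1-4-1 — violates.
(b) ðzb: profile 4-4-2 — violates.
(c) jxɣ: profile 8-3-4 — violates.
(d) ɫh: profile 6-3 — violates.
(e) dqɫ: profile 2-1-6 — violates.
(f) bnm: profile 2-5-5 — obeys.
(g) ʀɣ: profile 7-4 — violates.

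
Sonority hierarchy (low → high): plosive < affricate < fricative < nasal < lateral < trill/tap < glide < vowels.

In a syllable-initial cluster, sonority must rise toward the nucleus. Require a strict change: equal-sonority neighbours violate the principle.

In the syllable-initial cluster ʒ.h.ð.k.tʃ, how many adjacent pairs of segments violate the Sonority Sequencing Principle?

3

/ʒ/ is a fricative (sonority 3).
/h/ is a fricative (sonority 3).
/ð/ is a fricative (sonority 3).
/k/ is a plosive (sonority 1).
/tʃ/ is an affricate (sonority 2).
/ʒ/→/h/: 3→3 (plateau) — violation.
/h/→/ð/: 3→3 (plateau) — violation.
/ð/→/k/: 3→1 (does not rise) — violation.
/k/→/tʃ/: 1→2 (rises) — ok.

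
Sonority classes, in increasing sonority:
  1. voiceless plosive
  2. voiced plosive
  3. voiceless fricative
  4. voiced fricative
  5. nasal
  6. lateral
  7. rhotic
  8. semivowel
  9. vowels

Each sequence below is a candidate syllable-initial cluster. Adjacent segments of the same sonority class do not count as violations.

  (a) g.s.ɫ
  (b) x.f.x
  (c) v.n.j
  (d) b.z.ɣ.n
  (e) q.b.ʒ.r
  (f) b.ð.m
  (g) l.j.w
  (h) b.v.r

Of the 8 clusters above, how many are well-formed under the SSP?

8

(a) g.s.ɫ: profile 2-3-6 — obeys.
(b) x.f.x: profile 3-3-3 — obeys.
(c) v.n.j: profile 4-5-8 — obeys.
(d) b.z.ɣ.n: profile 2-4-4-5 — obeys.
(e) q.b.ʒ.r: profile 1-2-4-7 — obeys.
(f) b.ð.m: profile 2-4-5 — obeys.
(g) l.j.w: profile 6-8-8 — obeys.
(h) b.v.r: profile 2-4-7 — obeys.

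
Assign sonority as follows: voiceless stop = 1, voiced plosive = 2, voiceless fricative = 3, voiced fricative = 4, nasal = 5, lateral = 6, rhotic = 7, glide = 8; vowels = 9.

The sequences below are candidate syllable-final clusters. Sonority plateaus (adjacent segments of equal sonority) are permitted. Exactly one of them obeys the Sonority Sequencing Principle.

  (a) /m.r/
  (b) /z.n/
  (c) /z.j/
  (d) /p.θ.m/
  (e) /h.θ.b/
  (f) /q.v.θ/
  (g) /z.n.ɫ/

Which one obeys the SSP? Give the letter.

(a) sonority 5-7: ill-formed.
(b) sonority 4-5: ill-formed.
(c) sonority 4-8: ill-formed.
(d) sonority 1-3-5: ill-formed.
(e) sonority 3-3-2: well-formed.
(f) sonority 1-4-3: ill-formed.
(g) sonority 4-5-6: ill-formed.

e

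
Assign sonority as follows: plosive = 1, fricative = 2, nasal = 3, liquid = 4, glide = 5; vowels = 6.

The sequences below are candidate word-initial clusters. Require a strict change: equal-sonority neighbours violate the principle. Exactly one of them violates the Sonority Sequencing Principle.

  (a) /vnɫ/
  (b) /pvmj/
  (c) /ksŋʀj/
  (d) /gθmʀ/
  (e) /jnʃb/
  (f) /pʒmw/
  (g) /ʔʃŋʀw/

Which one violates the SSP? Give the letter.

(a) 2-3-4 → obeys
(b) 1-2-3-5 → obeys
(c) 1-2-3-4-5 → obeys
(d) 1-2-3-4 → obeys
(e) 5-3-2-1 → violates
(f) 1-2-3-5 → obeys
(g) 1-2-3-4-5 → obeys

e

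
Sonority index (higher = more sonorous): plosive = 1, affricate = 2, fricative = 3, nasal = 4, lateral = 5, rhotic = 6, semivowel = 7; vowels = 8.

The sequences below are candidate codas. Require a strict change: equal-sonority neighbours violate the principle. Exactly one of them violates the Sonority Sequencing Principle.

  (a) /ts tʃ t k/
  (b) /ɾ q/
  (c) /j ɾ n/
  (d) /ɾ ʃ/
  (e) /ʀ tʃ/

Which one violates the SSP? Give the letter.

(a) sonority 2-2-1-1: ill-formed.
(b) sonority 6-1: well-formed.
(c) sonority 7-6-4: well-formed.
(d) sonority 6-3: well-formed.
(e) sonority 6-2: well-formed.

a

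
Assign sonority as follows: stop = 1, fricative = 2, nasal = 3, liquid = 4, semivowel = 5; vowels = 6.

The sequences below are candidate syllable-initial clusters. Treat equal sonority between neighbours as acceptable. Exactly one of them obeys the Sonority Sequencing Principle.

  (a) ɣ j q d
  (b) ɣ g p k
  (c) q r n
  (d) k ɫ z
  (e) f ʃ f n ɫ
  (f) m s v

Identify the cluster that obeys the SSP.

(a) sonority 2-5-1-1: ill-formed.
(b) sonority 2-1-1-1: ill-formed.
(c) sonority 1-4-3: ill-formed.
(d) sonority 1-4-2: ill-formed.
(e) sonority 2-2-2-3-4: well-formed.
(f) sonority 3-2-2: ill-formed.

e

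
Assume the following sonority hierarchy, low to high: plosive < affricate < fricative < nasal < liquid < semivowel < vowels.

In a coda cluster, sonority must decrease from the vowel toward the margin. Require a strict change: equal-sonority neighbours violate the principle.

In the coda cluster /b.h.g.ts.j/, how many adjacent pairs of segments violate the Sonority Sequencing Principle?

3

/b/: plosive = 1.
/h/: fricative = 3.
/g/: plosive = 1.
/ts/: affricate = 2.
/j/: semivowel = 6.
/b/→/h/: 1→3 (does not fall) — violation.
/h/→/g/: 3→1 (falls) — ok.
/g/→/ts/: 1→2 (does not fall) — violation.
/ts/→/j/: 2→6 (does not fall) — violation.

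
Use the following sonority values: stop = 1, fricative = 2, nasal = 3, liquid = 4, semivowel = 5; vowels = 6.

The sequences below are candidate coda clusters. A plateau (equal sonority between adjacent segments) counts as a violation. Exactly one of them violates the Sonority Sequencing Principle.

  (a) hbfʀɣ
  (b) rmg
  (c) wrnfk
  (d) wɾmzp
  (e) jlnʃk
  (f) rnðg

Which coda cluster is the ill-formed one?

a

(a) 2-1-2-4-2 → violates
(b) 4-3-1 → obeys
(c) 5-4-3-2-1 → obeys
(d) 5-4-3-2-1 → obeys
(e) 5-4-3-2-1 → obeys
(f) 4-3-2-1 → obeys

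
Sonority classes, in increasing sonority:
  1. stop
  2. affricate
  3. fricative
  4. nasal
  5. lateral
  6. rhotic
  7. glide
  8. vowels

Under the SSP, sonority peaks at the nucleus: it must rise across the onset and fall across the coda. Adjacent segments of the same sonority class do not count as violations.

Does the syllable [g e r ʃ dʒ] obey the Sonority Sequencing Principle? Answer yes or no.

Onset: /g/ is a stop (sonority 1); then the nucleus /e/ (sonority 8).
Onset profile 1-8 — rises to the nucleus.
Coda: /r/ is a rhotic (sonority 6), /ʃ/ is a fricative (sonority 3), /dʒ/ is an affricate (sonority 2).
Coda profile 8-6-3-2 — falls from the nucleus.

yes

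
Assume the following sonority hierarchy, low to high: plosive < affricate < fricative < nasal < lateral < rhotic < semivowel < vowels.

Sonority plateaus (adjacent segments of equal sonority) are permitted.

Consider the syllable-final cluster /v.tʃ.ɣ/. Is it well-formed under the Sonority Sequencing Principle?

/v/ is a fricative (sonority 3).
/tʃ/ is an affricate (sonority 2).
/ɣ/ is a fricative (sonority 3).
The profile is 3-2-3. Between /tʃ/ (2) and /ɣ/ (3) sonority does not fall, so the cluster violates the SSP.

no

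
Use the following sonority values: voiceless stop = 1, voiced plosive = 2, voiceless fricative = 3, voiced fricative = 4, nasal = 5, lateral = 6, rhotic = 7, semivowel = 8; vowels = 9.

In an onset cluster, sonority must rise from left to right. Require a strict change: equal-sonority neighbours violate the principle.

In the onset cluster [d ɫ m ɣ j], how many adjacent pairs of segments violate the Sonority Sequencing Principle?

/d/: voiced plosive = 2.
/ɫ/: lateral = 6.
/m/: nasal = 5.
/ɣ/: voiced fricative = 4.
/j/: semivowel = 8.
/d/→/ɫ/: 2→6 (rises) — ok.
/ɫ/→/m/: 6→5 (does not rise) — violation.
/m/→/ɣ/: 5→4 (does not rise) — violation.
/ɣ/→/j/: 4→8 (rises) — ok.

2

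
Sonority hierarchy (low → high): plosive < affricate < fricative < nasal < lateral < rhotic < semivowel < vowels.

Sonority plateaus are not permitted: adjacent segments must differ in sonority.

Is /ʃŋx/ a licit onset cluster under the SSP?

/ʃ/: fricative = 3.
/ŋ/: nasal = 4.
/x/: fricative = 3.
The profile is 3-4-3. Between /ŋ/ (4) and /x/ (3) sonority does not rise, so the cluster violates the SSP.

no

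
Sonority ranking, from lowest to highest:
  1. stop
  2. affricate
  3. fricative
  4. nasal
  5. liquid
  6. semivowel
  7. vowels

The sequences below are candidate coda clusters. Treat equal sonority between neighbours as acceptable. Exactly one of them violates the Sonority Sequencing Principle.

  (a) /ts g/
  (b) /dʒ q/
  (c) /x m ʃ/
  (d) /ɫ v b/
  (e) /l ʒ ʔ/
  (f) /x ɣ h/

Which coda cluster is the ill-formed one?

(a) 2-1 → obeys
(b) 2-1 → obeys
(c) 3-4-3 → violates
(d) 5-3-1 → obeys
(e) 5-3-1 → obeys
(f) 3-3-3 → obeys

c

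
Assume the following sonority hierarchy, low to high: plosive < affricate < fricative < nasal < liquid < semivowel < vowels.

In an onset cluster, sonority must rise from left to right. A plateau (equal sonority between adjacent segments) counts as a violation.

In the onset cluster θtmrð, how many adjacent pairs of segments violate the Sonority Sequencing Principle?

2

/θ/: fricative = 3.
/t/: plosive = 1.
/m/: nasal = 4.
/r/: liquid = 5.
/ð/: fricative = 3.
/θ/→/t/: 3→1 (does not rise) — violation.
/t/→/m/: 1→4 (rises) — ok.
/m/→/r/: 4→5 (rises) — ok.
/r/→/ð/: 5→3 (does not rise) — violation.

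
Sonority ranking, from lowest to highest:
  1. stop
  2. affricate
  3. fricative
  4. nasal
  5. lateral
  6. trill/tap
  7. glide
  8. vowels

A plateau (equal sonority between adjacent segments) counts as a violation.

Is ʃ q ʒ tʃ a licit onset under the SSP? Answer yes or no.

/ʃ/ is a fricative (sonority 3).
/q/ is a stop (sonority 1).
/ʒ/ is a fricative (sonority 3).
/tʃ/ is an affricate (sonority 2).
The profile is 3-1-3-2. Between /ʃ/ (3) and /q/ (1) sonority does not rise, so the cluster violates the SSP.

no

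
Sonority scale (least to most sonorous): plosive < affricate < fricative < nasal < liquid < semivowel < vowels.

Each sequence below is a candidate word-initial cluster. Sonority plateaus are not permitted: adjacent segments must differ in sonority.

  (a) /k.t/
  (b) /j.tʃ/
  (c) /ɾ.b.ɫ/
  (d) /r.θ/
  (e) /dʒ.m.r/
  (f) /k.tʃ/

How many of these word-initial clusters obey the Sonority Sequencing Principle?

2

(a) 1-1 → violates
(b) 6-2 → violates
(c) 5-1-5 → violates
(d) 5-3 → violates
(e) 2-4-5 → obeys
(f) 1-2 → obeys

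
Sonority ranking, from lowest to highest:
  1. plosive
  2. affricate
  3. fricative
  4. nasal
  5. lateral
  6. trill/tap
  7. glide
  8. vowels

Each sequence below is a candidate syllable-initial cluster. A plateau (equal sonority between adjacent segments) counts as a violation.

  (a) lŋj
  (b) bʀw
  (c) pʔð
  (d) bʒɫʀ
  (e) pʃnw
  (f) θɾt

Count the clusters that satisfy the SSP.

3

(a) 5-4-7 → violates
(b) 1-6-7 → obeys
(c) 1-1-3 → violates
(d) 1-3-5-6 → obeys
(e) 1-3-4-7 → obeys
(f) 3-6-1 → violates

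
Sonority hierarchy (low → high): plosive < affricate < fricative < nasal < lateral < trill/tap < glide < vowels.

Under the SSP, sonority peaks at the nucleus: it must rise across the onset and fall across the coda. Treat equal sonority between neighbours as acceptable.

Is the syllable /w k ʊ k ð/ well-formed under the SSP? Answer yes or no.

no

Onset: /w/ is a glide (sonority 7), /k/ is a plosive (sonority 1); then the nucleus /ʊ/ (sonority 8).
Onset profile 7-1-8 — does not rise throughout.
Coda: /k/ is a plosive (sonority 1), /ð/ is a fricative (sonority 3).
Coda profile 8-1-3 — does not fall throughout.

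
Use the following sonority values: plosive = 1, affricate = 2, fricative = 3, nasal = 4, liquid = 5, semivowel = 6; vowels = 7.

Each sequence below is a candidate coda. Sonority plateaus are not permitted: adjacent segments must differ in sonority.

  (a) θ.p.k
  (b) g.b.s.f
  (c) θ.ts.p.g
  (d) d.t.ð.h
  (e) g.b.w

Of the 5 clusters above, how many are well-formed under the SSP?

0

(a) sonority 3-1-1: ill-formed.
(b) sonority 1-1-3-3: ill-formed.
(c) sonority 3-2-1-1: ill-formed.
(d) sonority 1-1-3-3: ill-formed.
(e) sonority 1-1-6: ill-formed.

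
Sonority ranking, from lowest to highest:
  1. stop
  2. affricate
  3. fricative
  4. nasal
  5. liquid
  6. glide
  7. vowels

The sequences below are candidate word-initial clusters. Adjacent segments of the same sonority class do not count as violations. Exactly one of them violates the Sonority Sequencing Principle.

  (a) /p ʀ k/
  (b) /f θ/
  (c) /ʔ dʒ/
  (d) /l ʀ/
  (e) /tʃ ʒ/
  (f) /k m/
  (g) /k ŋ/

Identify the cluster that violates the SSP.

a

(a) 1-5-1 → violates
(b) 3-3 → obeys
(c) 1-2 → obeys
(d) 5-5 → obeys
(e) 2-3 → obeys
(f) 1-4 → obeys
(g) 1-4 → obeys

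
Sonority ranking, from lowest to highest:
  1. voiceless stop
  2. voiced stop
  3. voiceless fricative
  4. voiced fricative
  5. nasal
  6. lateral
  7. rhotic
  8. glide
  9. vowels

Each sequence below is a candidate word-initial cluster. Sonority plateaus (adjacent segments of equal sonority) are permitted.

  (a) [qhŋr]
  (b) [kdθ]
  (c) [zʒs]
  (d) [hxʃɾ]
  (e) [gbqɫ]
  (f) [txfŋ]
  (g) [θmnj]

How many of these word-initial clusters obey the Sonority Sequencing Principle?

5

(a) 1-3-5-7 → obeys
(b) 1-2-3 → obeys
(c) 4-4-3 → violates
(d) 3-3-3-7 → obeys
(e) 2-2-1-6 → violates
(f) 1-3-3-5 → obeys
(g) 3-5-5-8 → obeys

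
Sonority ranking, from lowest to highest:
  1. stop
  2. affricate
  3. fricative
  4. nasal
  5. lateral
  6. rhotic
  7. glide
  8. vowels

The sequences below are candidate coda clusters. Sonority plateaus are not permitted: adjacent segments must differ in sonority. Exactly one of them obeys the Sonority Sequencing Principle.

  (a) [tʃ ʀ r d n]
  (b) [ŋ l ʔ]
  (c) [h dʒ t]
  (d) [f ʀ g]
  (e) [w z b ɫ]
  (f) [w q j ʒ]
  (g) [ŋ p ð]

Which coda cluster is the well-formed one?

(a) [tʃ ʀ r d n]: profile 2-6-6-1-4 — violates.
(b) [ŋ l ʔ]: profile 4-5-1 — violates.
(c) [h dʒ t]: profile 3-2-1 — obeys.
(d) [f ʀ g]: profile 3-6-1 — violates.
(e) [w z b ɫ]: profile 7-3-1-5 — violates.
(f) [w q j ʒ]: profile 7-1-7-3 — violates.
(g) [ŋ p ð]: profile 4-1-3 — violates.

c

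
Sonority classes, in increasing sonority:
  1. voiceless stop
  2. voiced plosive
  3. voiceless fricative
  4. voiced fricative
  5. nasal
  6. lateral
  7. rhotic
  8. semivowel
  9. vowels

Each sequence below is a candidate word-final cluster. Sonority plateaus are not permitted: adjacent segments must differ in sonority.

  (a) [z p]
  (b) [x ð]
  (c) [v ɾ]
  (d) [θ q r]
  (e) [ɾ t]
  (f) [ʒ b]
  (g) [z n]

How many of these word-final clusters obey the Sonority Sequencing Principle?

(a) sonority 4-1: well-formed.
(b) sonority 3-4: ill-formed.
(c) sonority 4-7: ill-formed.
(d) sonority 3-1-7: ill-formed.
(e) sonority 7-1: well-formed.
(f) sonority 4-2: well-formed.
(g) sonority 4-5: ill-formed.

3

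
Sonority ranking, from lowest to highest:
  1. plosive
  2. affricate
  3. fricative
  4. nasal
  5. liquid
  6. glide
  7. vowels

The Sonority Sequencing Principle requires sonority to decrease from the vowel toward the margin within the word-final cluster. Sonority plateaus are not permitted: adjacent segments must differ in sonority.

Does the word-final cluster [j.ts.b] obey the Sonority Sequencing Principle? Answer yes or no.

yes

/j/ is a glide (sonority 6).
/ts/ is an affricate (sonority 2).
/b/ is a plosive (sonority 1).
The profile 6-2-1 strictly falls, so the word-final cluster satisfies the SSP.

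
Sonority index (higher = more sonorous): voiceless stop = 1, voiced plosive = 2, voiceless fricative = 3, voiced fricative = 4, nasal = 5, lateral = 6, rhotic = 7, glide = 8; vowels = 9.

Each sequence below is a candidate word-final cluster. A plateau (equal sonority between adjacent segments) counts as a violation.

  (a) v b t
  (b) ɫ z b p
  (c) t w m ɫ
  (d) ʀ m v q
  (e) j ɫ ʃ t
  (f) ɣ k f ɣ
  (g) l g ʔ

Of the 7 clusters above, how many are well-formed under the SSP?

5

(a) sonority 4-2-1: well-formed.
(b) sonority 6-4-2-1: well-formed.
(c) sonority 1-8-5-6: ill-formed.
(d) sonority 7-5-4-1: well-formed.
(e) sonority 8-6-3-1: well-formed.
(f) sonority 4-1-3-4: ill-formed.
(g) sonority 6-2-1: well-formed.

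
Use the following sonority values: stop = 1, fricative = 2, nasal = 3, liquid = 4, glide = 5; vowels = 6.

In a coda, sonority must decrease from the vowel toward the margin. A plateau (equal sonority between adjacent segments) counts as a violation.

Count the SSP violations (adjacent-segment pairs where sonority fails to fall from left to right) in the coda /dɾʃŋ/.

2

/d/ is a stop (sonority 1).
/ɾ/ is a liquid (sonority 4).
/ʃ/ is a fricative (sonority 2).
/ŋ/ is a nasal (sonority 3).
/d/→/ɾ/: 1→4 (does not fall) — violation.
/ɾ/→/ʃ/: 4→2 (falls) — ok.
/ʃ/→/ŋ/: 2→3 (does not fall) — violation.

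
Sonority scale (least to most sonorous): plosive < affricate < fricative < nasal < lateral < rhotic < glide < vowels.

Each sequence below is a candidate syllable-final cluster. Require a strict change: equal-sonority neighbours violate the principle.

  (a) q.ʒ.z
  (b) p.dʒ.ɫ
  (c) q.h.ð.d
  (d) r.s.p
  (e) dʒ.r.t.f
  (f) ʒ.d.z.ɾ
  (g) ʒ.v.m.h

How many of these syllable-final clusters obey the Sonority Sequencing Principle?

(a) 1-3-3 → violates
(b) 1-2-5 → violates
(c) 1-3-3-1 → violates
(d) 6-3-1 → obeys
(e) 2-6-1-3 → violates
(f) 3-1-3-6 → violates
(g) 3-3-4-3 → violates

1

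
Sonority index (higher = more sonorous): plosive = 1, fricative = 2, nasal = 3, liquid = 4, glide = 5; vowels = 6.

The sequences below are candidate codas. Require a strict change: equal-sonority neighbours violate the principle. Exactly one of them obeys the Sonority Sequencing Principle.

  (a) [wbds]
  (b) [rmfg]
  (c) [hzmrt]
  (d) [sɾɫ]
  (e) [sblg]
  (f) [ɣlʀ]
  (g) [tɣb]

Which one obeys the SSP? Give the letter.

b

(a) 5-1-1-2 → violates
(b) 4-3-2-1 → obeys
(c) 2-2-3-4-1 → violates
(d) 2-4-4 → violates
(e) 2-1-4-1 → violates
(f) 2-4-4 → violates
(g) 1-2-1 → violates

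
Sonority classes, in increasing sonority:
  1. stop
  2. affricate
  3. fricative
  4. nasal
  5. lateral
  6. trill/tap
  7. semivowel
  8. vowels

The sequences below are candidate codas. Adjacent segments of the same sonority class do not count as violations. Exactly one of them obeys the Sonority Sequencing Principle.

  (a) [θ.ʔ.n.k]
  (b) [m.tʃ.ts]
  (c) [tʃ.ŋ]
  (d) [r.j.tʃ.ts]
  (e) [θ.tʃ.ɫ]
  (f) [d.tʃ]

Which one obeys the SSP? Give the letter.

(a) sonority 3-1-4-1: ill-formed.
(b) sonority 4-2-2: well-formed.
(c) sonority 2-4: ill-formed.
(d) sonority 6-7-2-2: ill-formed.
(e) sonority 3-2-5: ill-formed.
(f) sonority 1-2: ill-formed.

b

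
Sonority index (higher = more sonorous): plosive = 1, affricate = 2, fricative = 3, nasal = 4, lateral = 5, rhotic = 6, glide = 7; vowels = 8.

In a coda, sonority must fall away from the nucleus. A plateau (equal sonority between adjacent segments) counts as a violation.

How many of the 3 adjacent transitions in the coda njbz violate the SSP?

2

/n/ — nasal, sonority 4.
/j/ — glide, sonority 7.
/b/ — plosive, sonority 1.
/z/ — fricative, sonority 3.
/n/→/j/: 4→7 (does not fall) — violation.
/j/→/b/: 7→1 (falls) — ok.
/b/→/z/: 1→3 (does not fall) — violation.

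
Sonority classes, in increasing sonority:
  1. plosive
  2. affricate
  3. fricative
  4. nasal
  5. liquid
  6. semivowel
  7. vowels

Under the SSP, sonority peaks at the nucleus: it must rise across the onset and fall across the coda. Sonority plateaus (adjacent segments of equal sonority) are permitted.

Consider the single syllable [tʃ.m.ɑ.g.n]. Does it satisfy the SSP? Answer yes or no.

no

Onset: /tʃ/ is an affricate (sonority 2), /m/ is a nasal (sonority 4); then the nucleus /ɑ/ (sonority 7).
Onset profile 2-4-7 — rises to the nucleus.
Coda: /g/ is a plosive (sonority 1), /n/ is a nasal (sonority 4).
Coda profile 7-1-4 — does not fall throughout.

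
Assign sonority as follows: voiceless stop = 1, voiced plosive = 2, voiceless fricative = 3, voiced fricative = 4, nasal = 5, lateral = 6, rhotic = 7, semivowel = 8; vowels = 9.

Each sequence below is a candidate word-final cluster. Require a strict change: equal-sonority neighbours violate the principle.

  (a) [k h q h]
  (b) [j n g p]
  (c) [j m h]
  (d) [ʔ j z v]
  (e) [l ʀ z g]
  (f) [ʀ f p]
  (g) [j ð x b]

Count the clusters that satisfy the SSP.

(a) sonority 1-3-1-3: ill-formed.
(b) sonority 8-5-2-1: well-formed.
(c) sonority 8-5-3: well-formed.
(d) sonority 1-8-4-4: ill-formed.
(e) sonority 6-7-4-2: ill-formed.
(f) sonority 7-3-1: well-formed.
(g) sonority 8-4-3-2: well-formed.

4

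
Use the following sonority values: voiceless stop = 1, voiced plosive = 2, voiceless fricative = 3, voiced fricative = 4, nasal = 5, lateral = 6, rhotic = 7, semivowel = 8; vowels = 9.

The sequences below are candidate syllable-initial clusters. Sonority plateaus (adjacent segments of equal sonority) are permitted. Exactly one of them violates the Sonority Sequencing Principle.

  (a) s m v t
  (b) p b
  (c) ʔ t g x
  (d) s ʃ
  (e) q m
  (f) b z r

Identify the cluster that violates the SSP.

a

(a) s m v t: profile 3-5-4-1 — violates.
(b) p b: profile 1-2 — obeys.
(c) ʔ t g x: profile 1-1-2-3 — obeys.
(d) s ʃ: profile 3-3 — obeys.
(e) q m: profile 1-5 — obeys.
(f) b z r: profile 2-4-7 — obeys.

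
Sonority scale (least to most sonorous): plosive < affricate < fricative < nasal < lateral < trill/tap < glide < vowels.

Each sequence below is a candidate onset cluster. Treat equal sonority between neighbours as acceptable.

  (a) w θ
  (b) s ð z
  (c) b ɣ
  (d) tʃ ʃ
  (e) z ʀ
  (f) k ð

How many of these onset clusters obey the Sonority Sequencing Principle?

5

(a) w θ: profile 7-3 — violates.
(b) s ð z: profile 3-3-3 — obeys.
(c) b ɣ: profile 1-3 — obeys.
(d) tʃ ʃ: profile 2-3 — obeys.
(e) z ʀ: profile 3-6 — obeys.
(f) k ð: profile 1-3 — obeys.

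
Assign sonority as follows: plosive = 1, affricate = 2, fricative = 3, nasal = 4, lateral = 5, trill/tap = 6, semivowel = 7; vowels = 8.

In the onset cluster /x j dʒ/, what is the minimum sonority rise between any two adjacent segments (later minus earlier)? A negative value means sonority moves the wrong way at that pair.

-5

/x/: fricative = 3.
/j/: semivowel = 7.
/dʒ/: affricate = 2.
/x/→/j/: change +4.
/j/→/dʒ/: change -5.
Minimum = -5.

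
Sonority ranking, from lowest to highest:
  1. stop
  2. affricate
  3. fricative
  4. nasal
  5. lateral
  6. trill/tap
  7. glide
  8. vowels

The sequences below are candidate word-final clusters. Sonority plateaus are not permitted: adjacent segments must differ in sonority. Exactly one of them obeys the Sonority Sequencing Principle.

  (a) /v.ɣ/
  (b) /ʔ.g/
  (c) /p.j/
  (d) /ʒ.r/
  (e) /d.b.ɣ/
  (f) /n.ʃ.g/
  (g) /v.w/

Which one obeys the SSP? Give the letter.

f

(a) /v.ɣ/: profile 3-3 — violates.
(b) /ʔ.g/: profile 1-1 — violates.
(c) /p.j/: profile 1-7 — violates.
(d) /ʒ.r/: profile 3-6 — violates.
(e) /d.b.ɣ/: profile 1-1-3 — violates.
(f) /n.ʃ.g/: profile 4-3-1 — obeys.
(g) /v.w/: profile 3-7 — violates.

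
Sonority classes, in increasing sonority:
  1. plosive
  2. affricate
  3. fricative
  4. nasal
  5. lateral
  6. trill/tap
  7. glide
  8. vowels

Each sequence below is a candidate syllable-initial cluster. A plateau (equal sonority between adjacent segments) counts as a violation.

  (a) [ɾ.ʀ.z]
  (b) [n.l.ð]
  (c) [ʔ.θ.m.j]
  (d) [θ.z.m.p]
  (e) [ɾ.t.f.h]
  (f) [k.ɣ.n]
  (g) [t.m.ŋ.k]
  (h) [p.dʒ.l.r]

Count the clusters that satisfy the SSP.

(a) 6-6-3 → violates
(b) 4-5-3 → violates
(c) 1-3-4-7 → obeys
(d) 3-3-4-1 → violates
(e) 6-1-3-3 → violates
(f) 1-3-4 → obeys
(g) 1-4-4-1 → violates
(h) 1-2-5-6 → obeys

3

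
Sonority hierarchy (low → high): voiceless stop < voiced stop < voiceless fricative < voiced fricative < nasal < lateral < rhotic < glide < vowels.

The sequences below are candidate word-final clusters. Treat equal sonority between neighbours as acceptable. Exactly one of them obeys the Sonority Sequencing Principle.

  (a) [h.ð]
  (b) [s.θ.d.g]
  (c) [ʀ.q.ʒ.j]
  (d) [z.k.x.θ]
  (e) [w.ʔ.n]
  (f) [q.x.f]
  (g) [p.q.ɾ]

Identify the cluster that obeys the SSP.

(a) [h.ð]: profile 3-4 — violates.
(b) [s.θ.d.g]: profile 3-3-2-2 — obeys.
(c) [ʀ.q.ʒ.j]: profile 7-1-4-8 — violates.
(d) [z.k.x.θ]: profile 4-1-3-3 — violates.
(e) [w.ʔ.n]: profile 8-1-5 — violates.
(f) [q.x.f]: profile 1-3-3 — violates.
(g) [p.q.ɾ]: profile 1-1-7 — violates.

b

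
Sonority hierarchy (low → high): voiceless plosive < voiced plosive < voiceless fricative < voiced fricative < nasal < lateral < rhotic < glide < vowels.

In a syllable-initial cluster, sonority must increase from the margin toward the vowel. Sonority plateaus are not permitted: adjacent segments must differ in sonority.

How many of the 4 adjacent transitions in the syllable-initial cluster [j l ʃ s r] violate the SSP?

/j/: glide = 8.
/l/: lateral = 6.
/ʃ/: voiceless fricative = 3.
/s/: voiceless fricative = 3.
/r/: rhotic = 7.
/j/→/l/: 8→6 (does not rise) — violation.
/l/→/ʃ/: 6→3 (does not rise) — violation.
/ʃ/→/s/: 3→3 (plateau) — violation.
/s/→/r/: 3→7 (rises) — ok.

3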